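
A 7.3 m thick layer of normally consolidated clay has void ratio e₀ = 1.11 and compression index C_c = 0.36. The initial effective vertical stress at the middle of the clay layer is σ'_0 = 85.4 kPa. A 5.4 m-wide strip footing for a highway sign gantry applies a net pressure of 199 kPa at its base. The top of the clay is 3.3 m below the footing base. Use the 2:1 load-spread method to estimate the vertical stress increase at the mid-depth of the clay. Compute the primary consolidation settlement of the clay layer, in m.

S_c ≈ 0.38 m

Mid-depth of clay below the footing base: z = 3.3 + 7.3/2 = 6.95 m.
Stress increase at mid-clay by the 2:1 spreading method:
Δσ = qB/(B+z) = 199×5.4/(5.4+6.95) = 87.012 kPa
Final effective stress: σ'_f = σ'_0 + Δσ = 85.4 + 87.012 = 172.41 kPa.
Normally consolidated clay, so the full stress increment lies on the virgin compression line:
S_c = C_c·H/(1+e₀)·log₁₀(σ'_f/σ'_0) = 0.36×7.3/(1+1.11)×log₁₀(172.41/85.4)
    = 1.2455 × 0.3051 = 0.38 m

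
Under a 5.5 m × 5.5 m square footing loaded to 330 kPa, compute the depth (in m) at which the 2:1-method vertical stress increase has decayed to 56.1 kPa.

z ≈ 7.84 m

2:1 spreading — at depth z the loaded area has grown by z in each plan dimension:
qB²/(B+z)² = Δσ_z ⇒ z = B(√(q/Δσ_z) − 1) = 5.5×(√(330/56.1) − 1) = 7.839 m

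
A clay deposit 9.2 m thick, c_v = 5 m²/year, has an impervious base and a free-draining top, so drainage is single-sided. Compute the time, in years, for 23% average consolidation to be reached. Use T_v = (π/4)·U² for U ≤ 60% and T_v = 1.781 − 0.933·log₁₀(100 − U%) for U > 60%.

Drainage path length: H_d = H = 9.2 m (single drainage).
U ≤ 60%: T_v = (π/4)·U² = (π/4)×0.23² = 0.041548.
t = T_v·H_d²/c_v = 0.041548×9.2²/5 = 0.7033 years.

t ≈ 0.703 years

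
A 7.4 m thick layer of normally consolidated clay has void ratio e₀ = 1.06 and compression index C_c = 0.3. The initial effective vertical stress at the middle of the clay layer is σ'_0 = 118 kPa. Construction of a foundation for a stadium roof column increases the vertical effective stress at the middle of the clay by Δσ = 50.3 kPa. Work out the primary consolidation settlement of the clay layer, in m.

Final effective stress: σ'_f = σ'_0 + Δσ = 118 + 50.3 = 168.3 kPa.
Normally consolidated clay, so the full stress increment lies on the virgin compression line:
S_c = C_c·H/(1+e₀)·log₁₀(σ'_f/σ'_0) = 0.3×7.4/(1+1.06)×log₁₀(168.3/118)
    = 1.0777 × 0.1542 = 0.1662 m

S_c ≈ 0.166 m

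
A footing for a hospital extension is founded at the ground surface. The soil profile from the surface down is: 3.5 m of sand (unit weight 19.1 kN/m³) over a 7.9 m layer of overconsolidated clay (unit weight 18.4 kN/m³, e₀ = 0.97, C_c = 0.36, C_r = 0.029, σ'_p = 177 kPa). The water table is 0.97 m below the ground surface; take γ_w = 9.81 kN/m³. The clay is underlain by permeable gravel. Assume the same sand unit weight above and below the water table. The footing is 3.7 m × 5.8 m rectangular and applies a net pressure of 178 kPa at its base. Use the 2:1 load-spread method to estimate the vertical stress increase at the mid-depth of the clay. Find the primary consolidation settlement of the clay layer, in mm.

S_c ≈ 14.8 mm

Mid-depth of clay below the ground surface: z = 3.5 + 7.9/2 = 7.45 m.
Total vertical stress at mid-clay: σ_v = 19.1×3.5 + 18.4×3.95 = 139.53 kPa.
Pore pressure: u = 9.81×(7.45 − 0.97) = 63.569 kPa.
Initial effective stress: σ'_0 = σ_v − u = 139.53 − 63.569 = 75.961 kPa.
Stress increase at mid-clay by the 2:1 spreading method:
Δσ = qBL/((B+z)(L+z)) = 178×3.7×5.8/((3.7+7.45)(5.8+7.45)) = 25.856 kPa
Final effective stress: σ'_f = 75.961 + 25.856 = 101.82 kPa.
σ'_f = 101.82 ≤ σ'_p = 177 kPa, so the clay remains overconsolidated and only the recompression index applies:
S_c = C_r·H/(1+e₀)·log₁₀(σ'_f/σ'_0) = 0.029×7.9/1.97×log₁₀(101.82/75.961)
    = 0.1163 × 0.12724 = 0.0148 m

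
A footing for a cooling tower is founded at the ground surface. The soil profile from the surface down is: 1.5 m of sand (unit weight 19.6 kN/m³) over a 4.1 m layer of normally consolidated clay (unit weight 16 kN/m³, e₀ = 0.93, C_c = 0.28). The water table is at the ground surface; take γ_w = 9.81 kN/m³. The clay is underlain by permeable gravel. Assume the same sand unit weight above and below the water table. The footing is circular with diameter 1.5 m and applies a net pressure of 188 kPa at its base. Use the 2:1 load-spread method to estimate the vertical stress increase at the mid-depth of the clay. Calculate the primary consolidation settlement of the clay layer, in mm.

S_c ≈ 122 mm

Mid-depth of clay below the ground surface: z = 1.5 + 4.1/2 = 3.55 m.
Total vertical stress at mid-clay: σ_v = 19.6×1.5 + 16×2.05 = 62.2 kPa.
Pore pressure: u = 9.81×(3.55 − 0) = 34.825 kPa.
Initial effective stress: σ'_0 = σ_v − u = 62.2 − 34.825 = 27.375 kPa.
Stress increase at mid-clay by the 2:1 spreading method:
Δσ ≈ qD²/(D+z)² = 188×1.5²/(1.5+3.55)² = 16.587 kPa
Final effective stress: σ'_f = σ'_0 + Δσ = 27.375 + 16.587 = 43.962 kPa.
Normally consolidated clay, so the full stress increment lies on the virgin compression line:
S_c = C_c·H/(1+e₀)·log₁₀(σ'_f/σ'_0) = 0.28×4.1/(1+0.93)×log₁₀(43.962/27.375)
    = 0.59482 × 0.20572 = 0.1224 m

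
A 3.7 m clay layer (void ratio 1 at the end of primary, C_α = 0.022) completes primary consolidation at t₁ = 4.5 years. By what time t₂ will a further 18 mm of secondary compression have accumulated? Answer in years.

S_s = C_α·H/(1+e_p)·log₁₀(t₂/t₁) ⇒ log₁₀(t₂/t₁) = S_s·(1+e_p)/(C_α·H).
log₁₀(t₂/t₁) = 0.018 × (1+1) / (0.022×3.7) = 0.4423
t₂ = t₁ × 10^0.4423 = 4.5 × 2.769 = 12.46 years

t₂ ≈ 12.5 years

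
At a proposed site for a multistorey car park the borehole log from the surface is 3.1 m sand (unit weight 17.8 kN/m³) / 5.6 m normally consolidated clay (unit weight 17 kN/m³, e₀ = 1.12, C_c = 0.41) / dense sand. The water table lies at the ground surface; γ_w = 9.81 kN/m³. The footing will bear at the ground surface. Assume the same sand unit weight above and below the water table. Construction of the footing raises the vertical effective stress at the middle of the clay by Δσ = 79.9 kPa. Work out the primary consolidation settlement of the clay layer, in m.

Mid-depth of clay below the ground surface: z = 3.1 + 5.6/2 = 5.9 m.
Total vertical stress at mid-clay: σ_v = 17.8×3.1 + 17×2.8 = 102.78 kPa.
Pore pressure: u = 9.81×(5.9 − 0) = 57.879 kPa.
Initial effective stress: σ'_0 = σ_v − u = 102.78 − 57.879 = 44.901 kPa.
Final effective stress: σ'_f = σ'_0 + Δσ = 44.901 + 79.9 = 124.8 kPa.
Normally consolidated clay, so the full stress increment lies on the virgin compression line:
S_c = C_c·H/(1+e₀)·log₁₀(σ'_f/σ'_0) = 0.41×5.6/(1+1.12)×log₁₀(124.8/44.901)
    = 1.083 × 0.44396 = 0.4808 m

S_c ≈ 0.481 m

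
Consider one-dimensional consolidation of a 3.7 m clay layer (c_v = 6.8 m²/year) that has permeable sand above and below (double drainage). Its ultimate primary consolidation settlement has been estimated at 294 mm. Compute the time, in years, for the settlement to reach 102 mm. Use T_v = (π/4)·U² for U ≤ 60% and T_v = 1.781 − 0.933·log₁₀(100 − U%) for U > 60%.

t ≈ 0.0476 years

Drainage path length: H_d = H/2 = 1.85 m (double drainage).
U = S(t)/S_ult = 102/294 = 0.3469.
U ≤ 60%: T_v = (π/4)·U² = (π/4)×0.34694² = 0.094536.
t = T_v·H_d²/c_v = 0.094536×1.85²/6.8 = 0.04758 years.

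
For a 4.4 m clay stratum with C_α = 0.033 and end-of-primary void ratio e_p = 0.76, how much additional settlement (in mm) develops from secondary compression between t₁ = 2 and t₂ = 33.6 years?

Secondary compression: S_s = C_α·H/(1+e_p)·log₁₀(t₂/t₁)
S_s = 0.033×4.4/(1+0.76)×log₁₀(33.6/2)
    = 0.0825 × 1.225 = 0.1011 m

S_s ≈ 101 mm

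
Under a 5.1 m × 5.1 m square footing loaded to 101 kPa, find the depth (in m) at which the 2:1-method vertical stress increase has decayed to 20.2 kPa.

z ≈ 6.3 m

2:1 spreading — at depth z the loaded area has grown by z in each plan dimension:
qB²/(B+z)² = Δσ_z ⇒ z = B(√(q/Δσ_z) − 1) = 5.1×(√(101/20.2) − 1) = 6.304 m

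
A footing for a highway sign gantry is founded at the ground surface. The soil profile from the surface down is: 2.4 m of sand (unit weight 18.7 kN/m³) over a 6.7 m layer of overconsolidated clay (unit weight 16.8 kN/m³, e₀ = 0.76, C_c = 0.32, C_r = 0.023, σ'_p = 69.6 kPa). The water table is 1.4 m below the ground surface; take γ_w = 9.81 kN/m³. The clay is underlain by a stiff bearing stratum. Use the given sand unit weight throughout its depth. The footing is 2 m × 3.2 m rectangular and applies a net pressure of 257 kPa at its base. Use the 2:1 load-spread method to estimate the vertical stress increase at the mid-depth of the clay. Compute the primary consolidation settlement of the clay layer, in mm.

Mid-depth of clay below the ground surface: z = 2.4 + 6.7/2 = 5.75 m.
Total vertical stress at mid-clay: σ_v = 18.7×2.4 + 16.8×3.35 = 101.16 kPa.
Pore pressure: u = 9.81×(5.75 − 1.4) = 42.673 kPa.
Initial effective stress: σ'_0 = σ_v − u = 101.16 − 42.673 = 58.487 kPa.
Stress increase at mid-clay by the 2:1 spreading method:
Δσ = qBL/((B+z)(L+z)) = 257×2×3.2/((2+5.75)(3.2+5.75)) = 23.713 kPa
Final effective stress: σ'_f = 58.487 + 23.713 = 82.2 kPa.
σ'_f = 82.2 > σ'_p = 69.6 kPa, so the stress path crosses the preconsolidation pressure — recompression up to σ'_p, then virgin compression beyond:
S_c = H/(1+e₀)·[C_r·log₁₀(σ'_p/σ'_0) + C_c·log₁₀(σ'_f/σ'_p)]
    = 6.7/1.76 × [0.023×log₁₀(69.6/58.487) + 0.32×log₁₀(82.2/69.6)]
    = 3.8068 × [0.0017376 + 0.023124] = 0.09464 m

S_c ≈ 94.6 mm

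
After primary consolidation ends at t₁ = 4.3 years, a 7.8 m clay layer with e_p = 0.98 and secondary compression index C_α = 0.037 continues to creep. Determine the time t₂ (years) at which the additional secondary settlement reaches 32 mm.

S_s = C_α·H/(1+e_p)·log₁₀(t₂/t₁) ⇒ log₁₀(t₂/t₁) = S_s·(1+e_p)/(C_α·H).
log₁₀(t₂/t₁) = 0.032 × (1+0.98) / (0.037×7.8) = 0.2195
t₂ = t₁ × 10^0.2195 = 4.3 × 1.658 = 7.129 years

t₂ ≈ 7.13 years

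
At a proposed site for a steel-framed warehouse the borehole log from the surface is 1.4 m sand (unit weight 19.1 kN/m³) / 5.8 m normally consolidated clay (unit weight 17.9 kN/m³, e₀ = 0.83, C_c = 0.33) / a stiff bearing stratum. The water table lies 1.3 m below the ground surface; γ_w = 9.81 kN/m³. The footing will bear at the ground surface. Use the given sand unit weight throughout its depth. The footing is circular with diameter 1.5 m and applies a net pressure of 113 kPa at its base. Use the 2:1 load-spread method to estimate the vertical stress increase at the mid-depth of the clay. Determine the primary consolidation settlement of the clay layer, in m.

Mid-depth of clay below the ground surface: z = 1.4 + 5.8/2 = 4.3 m.
Total vertical stress at mid-clay: σ_v = 19.1×1.4 + 17.9×2.9 = 78.65 kPa.
Pore pressure: u = 9.81×(4.3 − 1.3) = 29.43 kPa.
Initial effective stress: σ'_0 = σ_v − u = 78.65 − 29.43 = 49.22 kPa.
Stress increase at mid-clay by the 2:1 spreading method:
Δσ ≈ qD²/(D+z)² = 113×1.5²/(1.5+4.3)² = 7.558 kPa
Final effective stress: σ'_f = σ'_0 + Δσ = 49.22 + 7.558 = 56.778 kPa.
Normally consolidated clay, so the full stress increment lies on the virgin compression line:
S_c = C_c·H/(1+e₀)·log₁₀(σ'_f/σ'_0) = 0.33×5.8/(1+0.83)×log₁₀(56.778/49.22)
    = 1.0459 × 0.062038 = 0.06489 m

S_c ≈ 0.0649 m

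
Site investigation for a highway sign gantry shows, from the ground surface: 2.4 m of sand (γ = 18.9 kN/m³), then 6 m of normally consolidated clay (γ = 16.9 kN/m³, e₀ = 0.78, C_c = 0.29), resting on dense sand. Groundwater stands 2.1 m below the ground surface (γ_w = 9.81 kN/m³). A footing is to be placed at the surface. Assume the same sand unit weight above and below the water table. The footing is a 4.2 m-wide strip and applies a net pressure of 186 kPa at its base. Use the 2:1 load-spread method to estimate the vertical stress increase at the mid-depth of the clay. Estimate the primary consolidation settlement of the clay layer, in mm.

S_c ≈ 349 mm

Mid-depth of clay below the ground surface: z = 2.4 + 6/2 = 5.4 m.
Total vertical stress at mid-clay: σ_v = 18.9×2.4 + 16.9×3 = 96.06 kPa.
Pore pressure: u = 9.81×(5.4 − 2.1) = 32.373 kPa.
Initial effective stress: σ'_0 = σ_v − u = 96.06 − 32.373 = 63.687 kPa.
Stress increase at mid-clay by the 2:1 spreading method:
Δσ = qB/(B+z) = 186×4.2/(4.2+5.4) = 81.375 kPa
Final effective stress: σ'_f = σ'_0 + Δσ = 63.687 + 81.375 = 145.06 kPa.
Normally consolidated clay, so the full stress increment lies on the virgin compression line:
S_c = C_c·H/(1+e₀)·log₁₀(σ'_f/σ'_0) = 0.29×6/(1+0.78)×log₁₀(145.06/63.687)
    = 0.97753 × 0.3575 = 0.3495 m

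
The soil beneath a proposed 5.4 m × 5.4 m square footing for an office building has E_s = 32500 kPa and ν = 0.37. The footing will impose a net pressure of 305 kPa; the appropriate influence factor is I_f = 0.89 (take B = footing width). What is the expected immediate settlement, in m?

S_e ≈ 0.0389 m

Immediate (elastic) settlement: S_e = q·B·(1−ν²)/E_s · I_f.
S_e = 305 × 5.4 × (1 − 0.37²) / 32500 × 0.89
    = 305 × 5.4 × 0.8631 / 32500 × 0.89
    = 0.03893 m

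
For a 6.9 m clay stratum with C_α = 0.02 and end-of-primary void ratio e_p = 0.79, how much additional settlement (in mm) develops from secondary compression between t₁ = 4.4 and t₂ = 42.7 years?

Secondary compression: S_s = C_α·H/(1+e_p)·log₁₀(t₂/t₁)
S_s = 0.02×6.9/(1+0.79)×log₁₀(42.7/4.4)
    = 0.07709 × 0.987 = 0.07609 m

S_s ≈ 76.1 mm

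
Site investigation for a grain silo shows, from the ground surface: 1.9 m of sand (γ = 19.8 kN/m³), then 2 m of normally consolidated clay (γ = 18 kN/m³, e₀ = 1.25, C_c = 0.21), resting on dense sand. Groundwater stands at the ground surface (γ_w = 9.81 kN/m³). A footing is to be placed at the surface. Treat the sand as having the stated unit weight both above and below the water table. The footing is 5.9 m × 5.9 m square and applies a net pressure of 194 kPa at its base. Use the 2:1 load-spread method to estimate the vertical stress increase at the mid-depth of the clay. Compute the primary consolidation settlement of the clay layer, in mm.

S_c ≈ 117 mm

Mid-depth of clay below the ground surface: z = 1.9 + 2/2 = 2.9 m.
Total vertical stress at mid-clay: σ_v = 19.8×1.9 + 18×1 = 55.62 kPa.
Pore pressure: u = 9.81×(2.9 − 0) = 28.449 kPa.
Initial effective stress: σ'_0 = σ_v − u = 55.62 − 28.449 = 27.171 kPa.
Stress increase at mid-clay by the 2:1 spreading method:
Δσ = qBL/((B+z)(L+z)) = 194×5.9×5.9/((5.9+2.9)(5.9+2.9)) = 87.205 kPa
Final effective stress: σ'_f = σ'_0 + Δσ = 27.171 + 87.205 = 114.38 kPa.
Normally consolidated clay, so the full stress increment lies on the virgin compression line:
S_c = C_c·H/(1+e₀)·log₁₀(σ'_f/σ'_0) = 0.21×2/(1+1.25)×log₁₀(114.38/27.171)
    = 0.18667 × 0.62424 = 0.1165 m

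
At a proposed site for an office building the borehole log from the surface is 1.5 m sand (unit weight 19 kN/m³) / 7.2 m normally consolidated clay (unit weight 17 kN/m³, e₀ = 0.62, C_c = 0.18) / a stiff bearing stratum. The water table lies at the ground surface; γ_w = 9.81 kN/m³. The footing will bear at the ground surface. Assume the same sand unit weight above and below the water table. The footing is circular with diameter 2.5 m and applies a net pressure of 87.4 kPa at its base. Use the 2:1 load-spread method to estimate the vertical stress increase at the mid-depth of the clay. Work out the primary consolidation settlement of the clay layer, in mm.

Mid-depth of clay below the ground surface: z = 1.5 + 7.2/2 = 5.1 m.
Total vertical stress at mid-clay: σ_v = 19×1.5 + 17×3.6 = 89.7 kPa.
Pore pressure: u = 9.81×(5.1 − 0) = 50.031 kPa.
Initial effective stress: σ'_0 = σ_v − u = 89.7 − 50.031 = 39.669 kPa.
Stress increase at mid-clay by the 2:1 spreading method:
Δσ ≈ qD²/(D+z)² = 87.4×2.5²/(2.5+5.1)² = 9.4572 kPa
Final effective stress: σ'_f = σ'_0 + Δσ = 39.669 + 9.4572 = 49.126 kPa.
Normally consolidated clay, so the full stress increment lies on the virgin compression line:
S_c = C_c·H/(1+e₀)·log₁₀(σ'_f/σ'_0) = 0.18×7.2/(1+0.62)×log₁₀(49.126/39.669)
    = 0.8 × 0.09286 = 0.07429 m

S_c ≈ 74.3 mm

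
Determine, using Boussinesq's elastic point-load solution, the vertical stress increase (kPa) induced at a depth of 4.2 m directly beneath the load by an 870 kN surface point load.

Δσ_z ≈ 23.5 kPa

Boussinesq vertical stress below a point load on an elastic half-space:
Δσ_z = 3P/(2πz²) · [1 + (r/z)²]^(−5/2)
r/z = 0/4.2 = 0; [1+(r/z)²]^(−5/2) = 1.
Δσ_z = 3×870/(2π×4.2²) × 1 = 23.548 × 1 = 23.55 kPa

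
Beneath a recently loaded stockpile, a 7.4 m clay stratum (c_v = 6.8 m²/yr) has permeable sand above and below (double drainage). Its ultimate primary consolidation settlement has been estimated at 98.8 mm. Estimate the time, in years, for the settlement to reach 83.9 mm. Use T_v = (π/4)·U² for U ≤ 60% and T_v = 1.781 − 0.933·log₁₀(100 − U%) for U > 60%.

t ≈ 1.37 years

Drainage path length: H_d = H/2 = 3.7 m (double drainage).
U = S(t)/S_ult = 83.9/98.8 = 0.8492.
U > 60%: T_v = 1.781 − 0.933·log₁₀(100 − 84.919) = 0.68153.
t = T_v·H_d²/c_v = 0.68153×3.7²/6.8 = 1.372 years.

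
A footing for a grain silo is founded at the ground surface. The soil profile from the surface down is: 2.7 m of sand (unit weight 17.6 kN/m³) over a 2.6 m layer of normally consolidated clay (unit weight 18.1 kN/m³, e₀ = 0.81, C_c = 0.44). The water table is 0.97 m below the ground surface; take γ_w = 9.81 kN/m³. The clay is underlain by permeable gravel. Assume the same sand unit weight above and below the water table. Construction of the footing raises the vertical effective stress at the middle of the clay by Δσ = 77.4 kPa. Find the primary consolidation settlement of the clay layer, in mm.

Mid-depth of clay below the ground surface: z = 2.7 + 2.6/2 = 4 m.
Total vertical stress at mid-clay: σ_v = 17.6×2.7 + 18.1×1.3 = 71.05 kPa.
Pore pressure: u = 9.81×(4 − 0.97) = 29.724 kPa.
Initial effective stress: σ'_0 = σ_v − u = 71.05 − 29.724 = 41.326 kPa.
Final effective stress: σ'_f = σ'_0 + Δσ = 41.326 + 77.4 = 118.73 kPa.
Normally consolidated clay, so the full stress increment lies on the virgin compression line:
S_c = C_c·H/(1+e₀)·log₁₀(σ'_f/σ'_0) = 0.44×2.6/(1+0.81)×log₁₀(118.73/41.326)
    = 0.63204 × 0.45834 = 0.2897 m

S_c ≈ 290 mm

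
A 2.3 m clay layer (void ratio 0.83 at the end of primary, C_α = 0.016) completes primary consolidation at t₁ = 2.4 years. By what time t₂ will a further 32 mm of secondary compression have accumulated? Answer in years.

t₂ ≈ 93.7 years

S_s = C_α·H/(1+e_p)·log₁₀(t₂/t₁) ⇒ log₁₀(t₂/t₁) = S_s·(1+e_p)/(C_α·H).
log₁₀(t₂/t₁) = 0.032 × (1+0.83) / (0.016×2.3) = 1.591
t₂ = t₁ × 10^1.591 = 2.4 × 39.02 = 93.65 years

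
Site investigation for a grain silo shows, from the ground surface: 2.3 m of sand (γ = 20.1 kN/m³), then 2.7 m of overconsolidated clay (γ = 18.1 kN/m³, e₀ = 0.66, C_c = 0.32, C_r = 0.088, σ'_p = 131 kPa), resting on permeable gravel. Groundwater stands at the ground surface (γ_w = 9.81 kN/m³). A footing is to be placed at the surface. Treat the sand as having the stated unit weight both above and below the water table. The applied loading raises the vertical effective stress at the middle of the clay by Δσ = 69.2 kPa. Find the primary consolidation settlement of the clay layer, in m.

S_c ≈ 0.068 m

Mid-depth of clay below the ground surface: z = 2.3 + 2.7/2 = 3.65 m.
Total vertical stress at mid-clay: σ_v = 20.1×2.3 + 18.1×1.35 = 70.665 kPa.
Pore pressure: u = 9.81×(3.65 − 0) = 35.806 kPa.
Initial effective stress: σ'_0 = σ_v − u = 70.665 − 35.806 = 34.859 kPa.
Final effective stress: σ'_f = 34.859 + 69.2 = 104.06 kPa.
σ'_f = 104.06 ≤ σ'_p = 131 kPa, so the clay remains overconsolidated and only the recompression index applies:
S_c = C_r·H/(1+e₀)·log₁₀(σ'_f/σ'_0) = 0.088×2.7/1.66×log₁₀(104.06/34.859)
    = 0.14313 × 0.47497 = 0.06798 m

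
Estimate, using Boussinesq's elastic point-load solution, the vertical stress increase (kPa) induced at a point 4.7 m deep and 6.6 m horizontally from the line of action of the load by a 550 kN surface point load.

Δσ_z ≈ 0.781 kPa

Boussinesq vertical stress below a point load on an elastic half-space:
Δσ_z = 3P/(2πz²) · [1 + (r/z)²]^(−5/2)
r/z = 6.6/4.7 = 1.4043; [1+(r/z)²]^(−5/2) = 0.065675.
Δσ_z = 3×550/(2π×4.7²) × 0.065675 = 11.888 × 0.065675 = 0.7807 kPa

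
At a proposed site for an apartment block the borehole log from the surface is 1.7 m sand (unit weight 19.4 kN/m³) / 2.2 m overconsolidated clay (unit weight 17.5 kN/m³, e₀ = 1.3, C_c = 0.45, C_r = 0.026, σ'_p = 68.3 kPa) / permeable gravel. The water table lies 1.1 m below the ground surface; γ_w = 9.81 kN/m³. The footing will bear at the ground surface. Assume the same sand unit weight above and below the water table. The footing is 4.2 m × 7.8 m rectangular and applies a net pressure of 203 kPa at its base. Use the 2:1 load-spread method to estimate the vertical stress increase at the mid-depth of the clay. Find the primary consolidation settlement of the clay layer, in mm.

Mid-depth of clay below the ground surface: z = 1.7 + 2.2/2 = 2.8 m.
Total vertical stress at mid-clay: σ_v = 19.4×1.7 + 17.5×1.1 = 52.23 kPa.
Pore pressure: u = 9.81×(2.8 − 1.1) = 16.677 kPa.
Initial effective stress: σ'_0 = σ_v − u = 52.23 − 16.677 = 35.553 kPa.
Stress increase at mid-clay by the 2:1 spreading method:
Δσ = qBL/((B+z)(L+z)) = 203×4.2×7.8/((4.2+2.8)(7.8+2.8)) = 89.626 kPa
Final effective stress: σ'_f = 35.553 + 89.626 = 125.18 kPa.
σ'_f = 125.18 > σ'_p = 68.3 kPa, so the stress path crosses the preconsolidation pressure — recompression up to σ'_p, then virgin compression beyond:
S_c = H/(1+e₀)·[C_r·log₁₀(σ'_p/σ'_0) + C_c·log₁₀(σ'_f/σ'_p)]
    = 2.2/2.3 × [0.026×log₁₀(68.3/35.553) + 0.45×log₁₀(125.18/68.3)]
    = 0.95652 × [0.0073722 + 0.1184] = 0.1203 m

S_c ≈ 120 mm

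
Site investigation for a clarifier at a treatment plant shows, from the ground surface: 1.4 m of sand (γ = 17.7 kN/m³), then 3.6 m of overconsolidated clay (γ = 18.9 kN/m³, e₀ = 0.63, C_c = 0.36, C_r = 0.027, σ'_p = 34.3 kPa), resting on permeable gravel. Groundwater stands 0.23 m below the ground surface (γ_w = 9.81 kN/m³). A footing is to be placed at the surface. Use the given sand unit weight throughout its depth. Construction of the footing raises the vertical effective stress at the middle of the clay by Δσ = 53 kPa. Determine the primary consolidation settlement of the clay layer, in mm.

Mid-depth of clay below the ground surface: z = 1.4 + 3.6/2 = 3.2 m.
Total vertical stress at mid-clay: σ_v = 17.7×1.4 + 18.9×1.8 = 58.8 kPa.
Pore pressure: u = 9.81×(3.2 − 0.23) = 29.136 kPa.
Initial effective stress: σ'_0 = σ_v − u = 58.8 − 29.136 = 29.664 kPa.
Final effective stress: σ'_f = 29.664 + 53 = 82.664 kPa.
σ'_f = 82.664 > σ'_p = 34.3 kPa, so the stress path crosses the preconsolidation pressure — recompression up to σ'_p, then virgin compression beyond:
S_c = H/(1+e₀)·[C_r·log₁₀(σ'_p/σ'_0) + C_c·log₁₀(σ'_f/σ'_p)]
    = 3.6/1.63 × [0.027×log₁₀(34.3/29.664) + 0.36×log₁₀(82.664/34.3)]
    = 2.2086 × [0.0017027 + 0.13753] = 0.3075 m

S_c ≈ 308 mm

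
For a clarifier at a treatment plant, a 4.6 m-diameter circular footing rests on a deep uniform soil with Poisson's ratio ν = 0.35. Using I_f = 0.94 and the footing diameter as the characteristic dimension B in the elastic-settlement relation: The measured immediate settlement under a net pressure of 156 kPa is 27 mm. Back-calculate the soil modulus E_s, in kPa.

E_s ≈ 21900 kPa

S_e = q·B·(1−ν²)/E_s · I_f  ⇒  E_s = q·B·(1−ν²)·I_f / S_e.
E_s = 156 × 4.6 × 0.8775 × 0.94 / 0.027 = 21920 kPa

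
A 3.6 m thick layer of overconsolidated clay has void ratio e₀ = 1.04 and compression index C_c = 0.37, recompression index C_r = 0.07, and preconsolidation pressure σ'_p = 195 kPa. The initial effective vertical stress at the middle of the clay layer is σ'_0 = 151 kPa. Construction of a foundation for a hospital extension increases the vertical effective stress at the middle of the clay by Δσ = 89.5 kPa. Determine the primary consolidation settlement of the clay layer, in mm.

S_c ≈ 73.2 mm

Final effective stress: σ'_f = 151 + 89.5 = 240.5 kPa.
σ'_f = 240.5 > σ'_p = 195 kPa, so the stress path crosses the preconsolidation pressure — recompression up to σ'_p, then virgin compression beyond:
S_c = H/(1+e₀)·[C_r·log₁₀(σ'_p/σ'_0) + C_c·log₁₀(σ'_f/σ'_p)]
    = 3.6/2.04 × [0.07×log₁₀(195/151) + 0.37×log₁₀(240.5/195)]
    = 1.7647 × [0.007774 + 0.0337] = 0.07319 m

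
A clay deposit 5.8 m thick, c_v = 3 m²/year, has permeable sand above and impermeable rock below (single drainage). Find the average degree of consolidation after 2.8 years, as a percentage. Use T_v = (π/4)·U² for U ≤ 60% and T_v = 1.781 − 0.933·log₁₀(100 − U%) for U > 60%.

Drainage path length: H_d = H = 5.8 m (single drainage).
T_v = c_v·t/H_d² = 3×2.8/5.8² = 0.2497.
T_v = 0.2497 corresponds to the U ≤ 60% branch:
U = √(4T_v/π) = 0.5639

U ≈ 56.4 %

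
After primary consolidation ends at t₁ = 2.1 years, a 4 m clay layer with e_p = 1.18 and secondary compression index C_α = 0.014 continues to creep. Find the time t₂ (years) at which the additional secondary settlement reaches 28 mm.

S_s = C_α·H/(1+e_p)·log₁₀(t₂/t₁) ⇒ log₁₀(t₂/t₁) = S_s·(1+e_p)/(C_α·H).
log₁₀(t₂/t₁) = 0.028 × (1+1.18) / (0.014×4) = 1.09
t₂ = t₁ × 10^1.09 = 2.1 × 12.3 = 25.84 years

t₂ ≈ 25.8 years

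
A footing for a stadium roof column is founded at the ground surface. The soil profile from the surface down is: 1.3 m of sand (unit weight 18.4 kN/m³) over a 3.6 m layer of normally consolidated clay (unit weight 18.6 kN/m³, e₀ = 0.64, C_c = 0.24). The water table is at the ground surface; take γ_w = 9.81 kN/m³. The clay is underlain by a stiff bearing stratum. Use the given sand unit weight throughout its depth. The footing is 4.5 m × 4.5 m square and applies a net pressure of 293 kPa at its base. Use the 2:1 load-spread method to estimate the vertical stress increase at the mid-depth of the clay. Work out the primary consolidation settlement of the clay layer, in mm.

S_c ≈ 359 mm

Mid-depth of clay below the ground surface: z = 1.3 + 3.6/2 = 3.1 m.
Total vertical stress at mid-clay: σ_v = 18.4×1.3 + 18.6×1.8 = 57.4 kPa.
Pore pressure: u = 9.81×(3.1 − 0) = 30.411 kPa.
Initial effective stress: σ'_0 = σ_v − u = 57.4 − 30.411 = 26.989 kPa.
Stress increase at mid-clay by the 2:1 spreading method:
Δσ = qBL/((B+z)(L+z)) = 293×4.5×4.5/((4.5+3.1)(4.5+3.1)) = 102.72 kPa
Final effective stress: σ'_f = σ'_0 + Δσ = 26.989 + 102.72 = 129.71 kPa.
Normally consolidated clay, so the full stress increment lies on the virgin compression line:
S_c = C_c·H/(1+e₀)·log₁₀(σ'_f/σ'_0) = 0.24×3.6/(1+0.64)×log₁₀(129.71/26.989)
    = 0.52683 × 0.68179 = 0.3592 m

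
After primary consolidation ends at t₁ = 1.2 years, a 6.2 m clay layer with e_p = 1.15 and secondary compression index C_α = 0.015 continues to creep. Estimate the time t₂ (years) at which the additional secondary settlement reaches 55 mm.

S_s = C_α·H/(1+e_p)·log₁₀(t₂/t₁) ⇒ log₁₀(t₂/t₁) = S_s·(1+e_p)/(C_α·H).
log₁₀(t₂/t₁) = 0.055 × (1+1.15) / (0.015×6.2) = 1.272
t₂ = t₁ × 10^1.272 = 1.2 × 18.69 = 22.42 years

t₂ ≈ 22.4 years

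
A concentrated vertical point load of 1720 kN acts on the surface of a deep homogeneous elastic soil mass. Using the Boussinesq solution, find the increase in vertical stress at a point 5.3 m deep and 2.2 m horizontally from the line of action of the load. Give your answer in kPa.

Boussinesq vertical stress below a point load on an elastic half-space:
Δσ_z = 3P/(2πz²) · [1 + (r/z)²]^(−5/2)
r/z = 2.2/5.3 = 0.41509; [1+(r/z)²]^(−5/2) = 0.67205.
Δσ_z = 3×1720/(2π×5.3²) × 0.67205 = 29.236 × 0.67205 = 19.65 kPa

Δσ_z ≈ 19.6 kPa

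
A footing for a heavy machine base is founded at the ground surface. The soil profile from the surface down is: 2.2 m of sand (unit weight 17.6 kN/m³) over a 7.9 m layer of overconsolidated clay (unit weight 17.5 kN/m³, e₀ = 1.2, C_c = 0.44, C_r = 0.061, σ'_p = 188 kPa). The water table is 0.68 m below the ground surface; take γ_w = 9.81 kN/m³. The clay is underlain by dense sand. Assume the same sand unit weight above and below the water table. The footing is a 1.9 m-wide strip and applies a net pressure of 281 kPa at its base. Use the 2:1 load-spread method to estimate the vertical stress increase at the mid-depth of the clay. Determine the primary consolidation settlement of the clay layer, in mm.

Mid-depth of clay below the ground surface: z = 2.2 + 7.9/2 = 6.15 m.
Total vertical stress at mid-clay: σ_v = 17.6×2.2 + 17.5×3.95 = 107.84 kPa.
Pore pressure: u = 9.81×(6.15 − 0.68) = 53.661 kPa.
Initial effective stress: σ'_0 = σ_v − u = 107.84 − 53.661 = 54.179 kPa.
Stress increase at mid-clay by the 2:1 spreading method:
Δσ = qB/(B+z) = 281×1.9/(1.9+6.15) = 66.323 kPa
Final effective stress: σ'_f = 54.179 + 66.323 = 120.5 kPa.
σ'_f = 120.5 ≤ σ'_p = 188 kPa, so the clay remains overconsolidated and only the recompression index applies:
S_c = C_r·H/(1+e₀)·log₁₀(σ'_f/σ'_0) = 0.061×7.9/2.2×log₁₀(120.5/54.179)
    = 0.21904 × 0.34716 = 0.07604 m

S_c ≈ 76 mm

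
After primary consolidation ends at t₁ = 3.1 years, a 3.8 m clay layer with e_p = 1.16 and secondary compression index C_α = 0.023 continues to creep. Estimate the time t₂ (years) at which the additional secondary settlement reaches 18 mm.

t₂ ≈ 8.63 years

S_s = C_α·H/(1+e_p)·log₁₀(t₂/t₁) ⇒ log₁₀(t₂/t₁) = S_s·(1+e_p)/(C_α·H).
log₁₀(t₂/t₁) = 0.018 × (1+1.16) / (0.023×3.8) = 0.4449
t₂ = t₁ × 10^0.4449 = 3.1 × 2.785 = 8.634 years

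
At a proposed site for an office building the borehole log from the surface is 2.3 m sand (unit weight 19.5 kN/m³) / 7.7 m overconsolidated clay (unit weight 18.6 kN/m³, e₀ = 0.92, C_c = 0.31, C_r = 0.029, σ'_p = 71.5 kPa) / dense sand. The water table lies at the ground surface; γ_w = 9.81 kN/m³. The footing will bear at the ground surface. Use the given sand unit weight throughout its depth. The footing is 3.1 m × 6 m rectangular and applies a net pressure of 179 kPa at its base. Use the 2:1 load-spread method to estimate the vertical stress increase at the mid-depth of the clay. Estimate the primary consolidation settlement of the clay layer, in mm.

S_c ≈ 110 mm

Mid-depth of clay below the ground surface: z = 2.3 + 7.7/2 = 6.15 m.
Total vertical stress at mid-clay: σ_v = 19.5×2.3 + 18.6×3.85 = 116.46 kPa.
Pore pressure: u = 9.81×(6.15 − 0) = 60.332 kPa.
Initial effective stress: σ'_0 = σ_v − u = 116.46 − 60.332 = 56.128 kPa.
Stress increase at mid-clay by the 2:1 spreading method:
Δσ = qBL/((B+z)(L+z)) = 179×3.1×6/((3.1+6.15)(6+6.15)) = 29.624 kPa
Final effective stress: σ'_f = 56.128 + 29.624 = 85.752 kPa.
σ'_f = 85.752 > σ'_p = 71.5 kPa, so the stress path crosses the preconsolidation pressure — recompression up to σ'_p, then virgin compression beyond:
S_c = H/(1+e₀)·[C_r·log₁₀(σ'_p/σ'_0) + C_c·log₁₀(σ'_f/σ'_p)]
    = 7.7/1.92 × [0.029×log₁₀(71.5/56.128) + 0.31×log₁₀(85.752/71.5)]
    = 4.0104 × [0.0030487 + 0.024471] = 0.1104 m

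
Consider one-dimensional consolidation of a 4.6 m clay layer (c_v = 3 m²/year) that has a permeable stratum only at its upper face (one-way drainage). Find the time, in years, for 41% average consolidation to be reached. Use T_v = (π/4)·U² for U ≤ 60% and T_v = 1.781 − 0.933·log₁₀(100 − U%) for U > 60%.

t ≈ 0.931 years

Drainage path length: H_d = H = 4.6 m (single drainage).
U ≤ 60%: T_v = (π/4)·U² = (π/4)×0.41² = 0.13203.
t = T_v·H_d²/c_v = 0.13203×4.6²/3 = 0.9313 years.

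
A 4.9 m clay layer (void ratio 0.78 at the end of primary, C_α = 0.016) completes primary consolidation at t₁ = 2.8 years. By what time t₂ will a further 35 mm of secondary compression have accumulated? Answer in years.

S_s = C_α·H/(1+e_p)·log₁₀(t₂/t₁) ⇒ log₁₀(t₂/t₁) = S_s·(1+e_p)/(C_α·H).
log₁₀(t₂/t₁) = 0.035 × (1+0.78) / (0.016×4.9) = 0.7946
t₂ = t₁ × 10^0.7946 = 2.8 × 6.232 = 17.45 years

t₂ ≈ 17.5 years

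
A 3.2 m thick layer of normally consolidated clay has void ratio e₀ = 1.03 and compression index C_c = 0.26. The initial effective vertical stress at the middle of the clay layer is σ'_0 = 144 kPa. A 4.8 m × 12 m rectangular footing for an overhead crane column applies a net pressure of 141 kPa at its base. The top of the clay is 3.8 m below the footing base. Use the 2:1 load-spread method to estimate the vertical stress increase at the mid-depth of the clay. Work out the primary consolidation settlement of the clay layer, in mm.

S_c ≈ 49.1 mm

Mid-depth of clay below the footing base: z = 3.8 + 3.2/2 = 5.4 m.
Stress increase at mid-clay by the 2:1 spreading method:
Δσ = qBL/((B+z)(L+z)) = 141×4.8×12/((4.8+5.4)(12+5.4)) = 45.761 kPa
Final effective stress: σ'_f = σ'_0 + Δσ = 144 + 45.761 = 189.76 kPa.
Normally consolidated clay, so the full stress increment lies on the virgin compression line:
S_c = C_c·H/(1+e₀)·log₁₀(σ'_f/σ'_0) = 0.26×3.2/(1+1.03)×log₁₀(189.76/144)
    = 0.40985 × 0.11984 = 0.04912 m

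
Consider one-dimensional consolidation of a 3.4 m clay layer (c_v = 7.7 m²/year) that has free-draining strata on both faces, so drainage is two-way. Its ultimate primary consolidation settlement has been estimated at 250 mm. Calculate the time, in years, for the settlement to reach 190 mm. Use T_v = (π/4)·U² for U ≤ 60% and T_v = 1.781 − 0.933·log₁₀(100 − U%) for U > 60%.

Drainage path length: H_d = H/2 = 1.7 m (double drainage).
U = S(t)/S_ult = 190/250 = 0.76.
U > 60%: T_v = 1.781 − 0.933·log₁₀(100 − 76) = 0.49326.
t = T_v·H_d²/c_v = 0.49326×1.7²/7.7 = 0.1851 years.

t ≈ 0.185 years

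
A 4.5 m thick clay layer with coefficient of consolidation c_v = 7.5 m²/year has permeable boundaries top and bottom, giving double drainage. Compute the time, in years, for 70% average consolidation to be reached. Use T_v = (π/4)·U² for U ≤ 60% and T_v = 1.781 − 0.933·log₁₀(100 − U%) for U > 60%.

t ≈ 0.272 years

Drainage path length: H_d = H/2 = 2.25 m (double drainage).
U > 60%: T_v = 1.781 − 0.933·log₁₀(100 − 70) = 0.40285.
t = T_v·H_d²/c_v = 0.40285×2.25²/7.5 = 0.2719 years.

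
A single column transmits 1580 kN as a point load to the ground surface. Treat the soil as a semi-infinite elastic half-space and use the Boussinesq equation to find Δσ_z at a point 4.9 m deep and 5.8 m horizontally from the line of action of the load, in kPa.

Δσ_z ≈ 3.52 kPa

Boussinesq vertical stress below a point load on an elastic half-space:
Δσ_z = 3P/(2πz²) · [1 + (r/z)²]^(−5/2)
r/z = 5.8/4.9 = 1.1837; [1+(r/z)²]^(−5/2) = 0.11194.
Δσ_z = 3×1580/(2π×4.9²) × 0.11194 = 31.42 × 0.11194 = 3.517 kPa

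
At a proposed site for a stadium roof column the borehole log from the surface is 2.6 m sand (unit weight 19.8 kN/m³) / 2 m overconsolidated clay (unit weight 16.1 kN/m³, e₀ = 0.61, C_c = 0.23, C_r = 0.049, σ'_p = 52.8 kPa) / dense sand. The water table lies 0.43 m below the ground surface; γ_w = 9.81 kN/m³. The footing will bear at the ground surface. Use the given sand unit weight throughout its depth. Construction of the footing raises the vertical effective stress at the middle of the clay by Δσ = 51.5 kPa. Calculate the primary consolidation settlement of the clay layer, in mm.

Mid-depth of clay below the ground surface: z = 2.6 + 2/2 = 3.6 m.
Total vertical stress at mid-clay: σ_v = 19.8×2.6 + 16.1×1 = 67.58 kPa.
Pore pressure: u = 9.81×(3.6 − 0.43) = 31.098 kPa.
Initial effective stress: σ'_0 = σ_v − u = 67.58 − 31.098 = 36.482 kPa.
Final effective stress: σ'_f = 36.482 + 51.5 = 87.982 kPa.
σ'_f = 87.982 > σ'_p = 52.8 kPa, so the stress path crosses the preconsolidation pressure — recompression up to σ'_p, then virgin compression beyond:
S_c = H/(1+e₀)·[C_r·log₁₀(σ'_p/σ'_0) + C_c·log₁₀(σ'_f/σ'_p)]
    = 2/1.61 × [0.049×log₁₀(52.8/36.482) + 0.23×log₁₀(87.982/52.8)]
    = 1.2422 × [0.0078672 + 0.051005] = 0.07313 m

S_c ≈ 73.1 mm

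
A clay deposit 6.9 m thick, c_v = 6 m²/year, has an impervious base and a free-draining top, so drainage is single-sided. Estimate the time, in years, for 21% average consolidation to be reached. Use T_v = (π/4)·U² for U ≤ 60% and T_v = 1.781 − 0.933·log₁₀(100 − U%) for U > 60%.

Drainage path length: H_d = H = 6.9 m (single drainage).
U ≤ 60%: T_v = (π/4)·U² = (π/4)×0.21² = 0.034636.
t = T_v·H_d²/c_v = 0.034636×6.9²/6 = 0.2748 years.

t ≈ 0.275 years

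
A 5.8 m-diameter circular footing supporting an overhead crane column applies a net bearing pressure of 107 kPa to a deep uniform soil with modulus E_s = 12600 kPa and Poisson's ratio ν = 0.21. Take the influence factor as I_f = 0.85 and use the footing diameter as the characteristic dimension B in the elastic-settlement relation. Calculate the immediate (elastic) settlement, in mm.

Immediate (elastic) settlement: S_e = q·B·(1−ν²)/E_s · I_f.
S_e = 107 × 5.8 × (1 − 0.21²) / 12600 × 0.85
    = 107 × 5.8 × 0.9559 / 12600 × 0.85
    = 0.04002 m = 40.02 mm

S_e ≈ 40 mm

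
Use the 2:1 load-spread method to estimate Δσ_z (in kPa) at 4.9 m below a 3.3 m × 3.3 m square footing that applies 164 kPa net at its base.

By the 2:1 method the load spreads at 1 horizontal : 2 vertical, so at depth z the loaded area has grown by z in each plan dimension:
Δσ = qBL/((B+z)(L+z)) = 164×3.3×3.3/((3.3+4.9)(3.3+4.9)) = 26.561 kPa

Δσ_z ≈ 26.6 kPa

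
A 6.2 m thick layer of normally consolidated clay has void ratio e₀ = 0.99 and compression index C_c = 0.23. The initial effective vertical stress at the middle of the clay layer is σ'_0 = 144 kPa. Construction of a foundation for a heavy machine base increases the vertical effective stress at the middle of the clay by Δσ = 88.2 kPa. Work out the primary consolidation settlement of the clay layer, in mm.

Final effective stress: σ'_f = σ'_0 + Δσ = 144 + 88.2 = 232.2 kPa.
Normally consolidated clay, so the full stress increment lies on the virgin compression line:
S_c = C_c·H/(1+e₀)·log₁₀(σ'_f/σ'_0) = 0.23×6.2/(1+0.99)×log₁₀(232.2/144)
    = 0.71658 × 0.2075 = 0.1487 m

S_c ≈ 149 mm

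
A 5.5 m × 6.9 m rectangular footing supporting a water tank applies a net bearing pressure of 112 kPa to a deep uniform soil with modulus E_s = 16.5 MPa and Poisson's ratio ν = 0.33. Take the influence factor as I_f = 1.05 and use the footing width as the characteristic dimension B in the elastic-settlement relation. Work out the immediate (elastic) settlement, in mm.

S_e ≈ 34.9 mm

Immediate (elastic) settlement: S_e = q·B·(1−ν²)/E_s · I_f.
E_s = 16.5 MPa = 16500 kPa.
S_e = 112 × 5.5 × (1 − 0.33²) / 16500 × 1.05
    = 112 × 5.5 × 0.8911 / 16500 × 1.05
    = 0.03493 m = 34.93 mm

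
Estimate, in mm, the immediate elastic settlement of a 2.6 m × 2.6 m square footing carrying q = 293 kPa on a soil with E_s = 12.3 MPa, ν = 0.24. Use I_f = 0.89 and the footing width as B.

Immediate (elastic) settlement: S_e = q·B·(1−ν²)/E_s · I_f.
E_s = 12.3 MPa = 12300 kPa.
S_e = 293 × 2.6 × (1 − 0.24²) / 12300 × 0.89
    = 293 × 2.6 × 0.9424 / 12300 × 0.89
    = 0.05195 m = 51.95 mm

S_e ≈ 51.9 mm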